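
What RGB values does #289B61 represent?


28 → 40 (R)
9B → 155 (G)
61 → 97 (B)
= RGB(40, 155, 97)


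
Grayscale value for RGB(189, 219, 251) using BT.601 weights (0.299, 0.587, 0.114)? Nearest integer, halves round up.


Gray = 0.299×R + 0.587×G + 0.114×B
Gray = 0.299×189 + 0.587×219 + 0.114×251
Gray = 56.511 + 128.553 + 28.614
Gray = 213.678 → round half up → 214
Gray = 214


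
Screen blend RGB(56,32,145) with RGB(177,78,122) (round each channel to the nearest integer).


Screen: C = 255 - (255-A)×(255-B)/255, rounded to nearest integer
R: 255 - (255-56)×(255-177)/255 = 255 - 15522/255 ≈ 255 - 60.871 = 194.129 → 194
G: 255 - (255-32)×(255-78)/255 = 255 - 39471/255 ≈ 255 - 154.788 = 100.212 → 100
B: 255 - (255-145)×(255-122)/255 = 255 - 14630/255 ≈ 255 - 57.373 = 197.627 → 198
= RGB(194, 100, 198)


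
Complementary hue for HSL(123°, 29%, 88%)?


Complement = opposite side of color wheel = hue + 180°
H' = (123 + 180) mod 360 = 303°
S and L unchanged.
= HSL(303°, 29%, 88%)


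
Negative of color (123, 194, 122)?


Invert: (255-R, 255-G, 255-B)
R: 255-123 = 132
G: 255-194 = 61
B: 255-122 = 133
= RGB(132, 61, 133)


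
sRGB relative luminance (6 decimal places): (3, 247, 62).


Linearize each channel (sRGB transfer function): c = v/255; c_lin = c/12.92 if c ≤ 0.04045, else ((c+0.055)/1.055)^2.4
  R: 3/255 ≈ 0.011765 ≤ 0.04045 → 0.011765/12.92 ≈ 0.000911
  G: 247/255 ≈ 0.968627 > 0.04045 → ((0.968627+0.055)/1.055)^2.4 ≈ 0.930111
  B: 62/255 ≈ 0.243137 > 0.04045 → ((0.243137+0.055)/1.055)^2.4 ≈ 0.048172
R_lin = 0.000911, G_lin = 0.930111, B_lin = 0.048172
L = 0.2126×R + 0.7152×G + 0.0722×B
L = 0.2126×0.000911 + 0.7152×0.930111 + 0.0722×0.048172
L ≈ 0.668887


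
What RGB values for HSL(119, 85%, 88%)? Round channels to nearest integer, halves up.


H=119°, S=0.85, L=0.88
C = (1-|2L-1|)×S = (1-|0.76|)×0.85 = 0.204
H' = H/60 = 119/60 ≈ 1.9833; X = C×(1-|H' mod 2 - 1|) = 0.0034
m = L - C/2 = 0.88 - 0.102 = 0.778
Sector ⌊H'⌋ = 1 → (R',G',B') = (0.0034, 0.204, 0.0)
RGB = ((R'+m)×255, (G'+m)×255, (B'+m)×255) = (199.257, 250.41, 198.39)
Round half up → RGB(199, 250, 198)


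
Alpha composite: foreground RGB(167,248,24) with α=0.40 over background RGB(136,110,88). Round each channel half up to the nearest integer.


C = α×F + (1-α)×B, with 1-α = 0.60
R: 0.40×167 + 0.60×136 = 66.80 + 81.60 = 148.40 → 148
G: 0.40×248 + 0.60×110 = 99.20 + 66.00 = 165.20 → 165
B: 0.40×24 + 0.60×88 = 9.60 + 52.80 = 62.40 → 62
= RGB(148, 165, 62)


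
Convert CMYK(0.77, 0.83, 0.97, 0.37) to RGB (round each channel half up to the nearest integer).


R = 255 × (1-C) × (1-K) = 255 × 0.23 × 0.63 = 36.9495 → 37
G = 255 × (1-M) × (1-K) = 255 × 0.17 × 0.63 = 27.3105 → 27
B = 255 × (1-Y) × (1-K) = 255 × 0.03 × 0.63 = 4.8195 → 5
= RGB(37, 27, 5)


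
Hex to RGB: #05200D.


05 → 5 (R)
20 → 32 (G)
0D → 13 (B)
= RGB(5, 32, 13)


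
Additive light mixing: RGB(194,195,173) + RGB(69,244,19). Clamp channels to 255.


Additive: each channel = min(255, C₁+C₂)
R: 194+69 = 263 → 255
G: 195+244 = 439 → 255
B: 173+19 = 192 → 192
= RGB(255, 255, 192)


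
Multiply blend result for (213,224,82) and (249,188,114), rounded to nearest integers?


Multiply: C = A×B/255, rounded to nearest integer
R: 213×249/255 = 53037/255 ≈ 207.988 → 208
G: 224×188/255 = 42112/255 ≈ 165.145 → 165
B: 82×114/255 = 9348/255 ≈ 36.659 → 37
= RGB(208, 165, 37)


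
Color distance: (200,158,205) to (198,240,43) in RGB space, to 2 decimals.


d = √[(R₁-R₂)² + (G₁-G₂)² + (B₁-B₂)²]
d = √[(200-198)² + (158-240)² + (205-43)²]
d = √[4 + 6724 + 26244]
d = √32972
d ≈ 181.58


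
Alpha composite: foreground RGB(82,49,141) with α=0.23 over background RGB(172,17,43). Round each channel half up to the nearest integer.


C = α×F + (1-α)×B, with 1-α = 0.77
R: 0.23×82 + 0.77×172 = 18.86 + 132.44 = 151.30 → 151
G: 0.23×49 + 0.77×17 = 11.27 + 13.09 = 24.36 → 24
B: 0.23×141 + 0.77×43 = 32.43 + 33.11 = 65.54 → 66
= RGB(151, 24, 66)


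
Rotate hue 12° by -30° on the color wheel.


New hue = (H + rotation) mod 360
New hue = (12 -30) mod 360
= -18 mod 360
= 342°


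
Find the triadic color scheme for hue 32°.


Triadic: equally spaced at 120° intervals
H1 = 32°
H2 = (32 + 120) mod 360 = 152°
H3 = (32 + 240) mod 360 = 272°
Triadic = 32°, 152°, 272°


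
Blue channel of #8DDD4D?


Color: #8DDD4D
R = 8D = 141
G = DD = 221
B = 4D = 77
Blue = 77


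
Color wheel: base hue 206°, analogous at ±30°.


Base hue: 206°
Left analog: (206 - 30) mod 360 = 176°
Right analog: (206 + 30) mod 360 = 236°
Analogous hues = 176° and 236°


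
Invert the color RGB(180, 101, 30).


Invert: (255-R, 255-G, 255-B)
R: 255-180 = 75
G: 255-101 = 154
B: 255-30 = 225
= RGB(75, 154, 225)


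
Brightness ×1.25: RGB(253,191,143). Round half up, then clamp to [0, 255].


Multiply each channel by 1.25, round half up, clamp to [0, 255]
R: 253×1.25 = 316.25 → round → 316 → clamp → 255
G: 191×1.25 = 238.75 → round → 239
B: 143×1.25 = 178.75 → round → 179
= RGB(255, 239, 179)


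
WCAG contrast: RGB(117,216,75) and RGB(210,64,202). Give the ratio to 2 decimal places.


Linearize each sRGB channel c=v/255: c/12.92 if c ≤ 0.04045 else ((c+0.055)/1.055)^2.4
L = 0.2126×R_lin + 0.7152×G_lin + 0.0722×B_lin
Color 1 (117,216,75):
  R=117: 117/255≈0.4588 > 0.04045 → ((0.4588+0.055)/1.055)^2.4 ≈ 0.17789
  G=216: 216/255≈0.8471 > 0.04045 → ((0.8471+0.055)/1.055)^2.4 ≈ 0.68669
  B=75: 75/255≈0.2941 > 0.04045 → ((0.2941+0.055)/1.055)^2.4 ≈ 0.07036
  L1 = 0.2126×0.17789 + 0.7152×0.68669 + 0.0722×0.07036 ≈ 0.53402
Color 2 (210,64,202):
  R=210: 210/255≈0.8235 > 0.04045 → ((0.8235+0.055)/1.055)^2.4 ≈ 0.64448
  G=64: 64/255≈0.2510 > 0.04045 → ((0.2510+0.055)/1.055)^2.4 ≈ 0.05127
  B=202: 202/255≈0.7922 > 0.04045 → ((0.7922+0.055)/1.055)^2.4 ≈ 0.59062
  L2 = 0.2126×0.64448 + 0.7152×0.05127 + 0.0722×0.59062 ≈ 0.21633
Lighter = 0.53402, Darker = 0.21633
Ratio = (L_lighter + 0.05) / (L_darker + 0.05)
Ratio = (0.53402 + 0.05) / (0.21633 + 0.05) = 0.58402 / 0.26633 ≈ 2.1929
Ratio ≈ 2.19:1


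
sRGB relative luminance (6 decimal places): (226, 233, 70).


Linearize each channel (sRGB transfer function): c = v/255; c_lin = c/12.92 if c ≤ 0.04045, else ((c+0.055)/1.055)^2.4
  R: 226/255 ≈ 0.886275 > 0.04045 → ((0.886275+0.055)/1.055)^2.4 ≈ 0.760525
  G: 233/255 ≈ 0.913725 > 0.04045 → ((0.913725+0.055)/1.055)^2.4 ≈ 0.814847
  B: 70/255 ≈ 0.274510 > 0.04045 → ((0.274510+0.055)/1.055)^2.4 ≈ 0.061246
R_lin = 0.760525, G_lin = 0.814847, B_lin = 0.061246
L = 0.2126×R + 0.7152×G + 0.0722×B
L = 0.2126×0.760525 + 0.7152×0.814847 + 0.0722×0.061246
L ≈ 0.748888


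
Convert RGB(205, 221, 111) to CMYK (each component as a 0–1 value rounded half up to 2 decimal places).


R'=205/255≈0.8039, G'=221/255≈0.8667, B'=111/255≈0.4353
K = 1 - max(R',G',B') = 1 - 221/255 = 34/255 = 0.13333… → 0.13
(1-R'-K)/(1-K) simplifies to (max-R)/max with max = 221:
C = (221-205)/221 = 16/221 = 0.07239… → 0.07
M = (221-221)/221 = 0/221 = 0 → 0.00
Y = (221-111)/221 = 110/221 = 0.49773… → 0.50
= CMYK(0.07, 0.00, 0.50, 0.13)


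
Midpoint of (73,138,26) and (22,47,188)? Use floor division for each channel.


Midpoint: each channel = ⌊(C₁+C₂)/2⌋
R: ⌊(73+22)/2⌋ = 47
G: ⌊(138+47)/2⌋ = 92
B: ⌊(26+188)/2⌋ = 107
= RGB(47, 92, 107)


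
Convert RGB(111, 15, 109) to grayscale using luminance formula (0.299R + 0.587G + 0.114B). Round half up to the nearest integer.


Gray = 0.299×R + 0.587×G + 0.114×B
Gray = 0.299×111 + 0.587×15 + 0.114×109
Gray = 33.189 + 8.805 + 12.426
Gray = 54.420 → round half up → 54
Gray = 54


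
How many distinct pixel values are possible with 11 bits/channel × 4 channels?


Total bits = 11 bits/channel × 4 channels = 44 bits
Distinct pixel values = 2^44
= 17,592,186,044,416 pixel values


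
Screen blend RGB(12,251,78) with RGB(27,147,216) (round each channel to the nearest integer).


Screen: C = 255 - (255-A)×(255-B)/255, rounded to nearest integer
R: 255 - (255-12)×(255-27)/255 = 255 - 55404/255 ≈ 255 - 217.271 = 37.729 → 38
G: 255 - (255-251)×(255-147)/255 = 255 - 432/255 ≈ 255 - 1.694 = 253.306 → 253
B: 255 - (255-78)×(255-216)/255 = 255 - 6903/255 ≈ 255 - 27.071 = 227.929 → 228
= RGB(38, 253, 228)


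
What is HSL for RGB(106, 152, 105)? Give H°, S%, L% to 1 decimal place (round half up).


Normalize: R'=106/255≈0.4157, G'=152/255≈0.5961, B'=105/255≈0.4118
Max=152/255, Min=105/255, Δ=Max-Min=47/255
L = (Max+Min)/2 = (152+105)/510 = 257/510 = 0.50392… → L = 50.4%
L > 0.5 → S = Δ/(2-Max-Min) = 47/(510-152-105) = 47/253 = 0.18577… → S = 18.6%
(the 1/255 factors cancel in S and H, so raw channel differences can be used)
Max is G' → H = 60 × ((B-R)/Δ + 2) = 60 × ((105-106)/47 + 2)
  -1/47 + 2 = -0.0212… + 2 = 1.9787…
  H = 60 × 1.9787… = 118.723…° → H = 118.7°
= HSL(118.7°, 18.6%, 50.4%)


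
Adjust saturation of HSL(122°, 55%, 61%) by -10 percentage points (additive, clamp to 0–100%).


Original S = 55%
Adjustment = -10 percentage points
New S = 55 + (-10) = 45
Clamp to [0, 100] → 45
= HSL(122°, 45%, 61%)


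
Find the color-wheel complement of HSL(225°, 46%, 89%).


Complement = opposite side of color wheel = hue + 180°
H' = (225 + 180) mod 360 = 45°
S and L unchanged.
= HSL(45°, 46%, 89%)


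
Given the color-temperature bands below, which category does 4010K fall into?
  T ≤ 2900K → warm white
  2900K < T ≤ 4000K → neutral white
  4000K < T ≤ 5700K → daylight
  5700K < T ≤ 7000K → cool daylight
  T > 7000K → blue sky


Temperature: 4010K
4000K < 4010K ≤ 5700K → daylight
Classification: daylight


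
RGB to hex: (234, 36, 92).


R = 234 → EA (hex)
G = 36 → 24 (hex)
B = 92 → 5C (hex)
Hex = #EA245C


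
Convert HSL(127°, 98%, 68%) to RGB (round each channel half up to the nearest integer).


H=127°, S=0.98, L=0.68
C = (1-|2L-1|)×S = (1-|0.36|)×0.98 = 0.6272
H' = H/60 = 127/60 ≈ 2.1167; X = C×(1-|H' mod 2 - 1|) ≈ 0.0732
m = L - C/2 = 0.68 - 0.3136 = 0.3664
Sector ⌊H'⌋ = 2 → (R',G',B') = (0.0, 0.6272, ≈0.0732)
RGB = ((R'+m)×255, (G'+m)×255, (B'+m)×255) = (93.432, 253.368, 112.0912)
Round half up → RGB(93, 253, 112)


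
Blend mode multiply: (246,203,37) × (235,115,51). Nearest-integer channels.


Multiply: C = A×B/255, rounded to nearest integer
R: 246×235/255 = 57810/255 ≈ 226.706 → 227
G: 203×115/255 = 23345/255 ≈ 91.549 → 92
B: 37×51/255 = 1887/255 ≈ 7.400 → 7
= RGB(227, 92, 7)


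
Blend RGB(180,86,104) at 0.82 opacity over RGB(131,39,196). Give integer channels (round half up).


C = α×F + (1-α)×B, with 1-α = 0.18
R: 0.82×180 + 0.18×131 = 147.60 + 23.58 = 171.18 → 171
G: 0.82×86 + 0.18×39 = 70.52 + 7.02 = 77.54 → 78
B: 0.82×104 + 0.18×196 = 85.28 + 35.28 = 120.56 → 121
= RGB(171, 78, 121)


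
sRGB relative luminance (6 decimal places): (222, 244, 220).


Linearize each channel (sRGB transfer function): c = v/255; c_lin = c/12.92 if c ≤ 0.04045, else ((c+0.055)/1.055)^2.4
  R: 222/255 ≈ 0.870588 > 0.04045 → ((0.870588+0.055)/1.055)^2.4 ≈ 0.730461
  G: 244/255 ≈ 0.956863 > 0.04045 → ((0.956863+0.055)/1.055)^2.4 ≈ 0.904661
  B: 220/255 ≈ 0.862745 > 0.04045 → ((0.862745+0.055)/1.055)^2.4 ≈ 0.715694
R_lin = 0.730461, G_lin = 0.904661, B_lin = 0.715694
L = 0.2126×R + 0.7152×G + 0.0722×B
L = 0.2126×0.730461 + 0.7152×0.904661 + 0.0722×0.715694
L ≈ 0.853983


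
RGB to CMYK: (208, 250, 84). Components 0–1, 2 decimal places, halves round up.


R'=208/255≈0.8157, G'=250/255≈0.9804, B'=84/255≈0.3294
K = 1 - max(R',G',B') = 1 - 250/255 = 5/255 = 0.01960… → 0.02
(1-R'-K)/(1-K) simplifies to (max-R)/max with max = 250:
C = (250-208)/250 = 42/250 = 0.168 → 0.17
M = (250-250)/250 = 0/250 = 0 → 0.00
Y = (250-84)/250 = 166/250 = 0.664 → 0.66
= CMYK(0.17, 0.00, 0.66, 0.02)


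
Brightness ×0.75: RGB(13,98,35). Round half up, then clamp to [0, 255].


Multiply each channel by 0.75, round half up, clamp to [0, 255]
R: 13×0.75 = 9.75 → round → 10
G: 98×0.75 = 73.5 → round → 74
B: 35×0.75 = 26.25 → round → 26
= RGB(10, 74, 26)


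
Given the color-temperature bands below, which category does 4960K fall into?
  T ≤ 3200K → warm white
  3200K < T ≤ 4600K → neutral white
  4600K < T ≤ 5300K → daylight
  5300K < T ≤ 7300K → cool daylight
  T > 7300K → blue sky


Temperature: 4960K
4600K < 4960K ≤ 5300K → daylight
Classification: daylight


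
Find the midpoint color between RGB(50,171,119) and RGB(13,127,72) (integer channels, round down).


Midpoint: each channel = ⌊(C₁+C₂)/2⌋
R: ⌊(50+13)/2⌋ = 31
G: ⌊(171+127)/2⌋ = 149
B: ⌊(119+72)/2⌋ = 95
= RGB(31, 149, 95)


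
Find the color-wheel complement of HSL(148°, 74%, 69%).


Complement = opposite side of color wheel = hue + 180°
H' = (148 + 180) mod 360 = 328°
S and L unchanged.
= HSL(328°, 74%, 69%)


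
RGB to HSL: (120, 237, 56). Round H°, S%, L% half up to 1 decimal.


Normalize: R'=120/255≈0.4706, G'=237/255≈0.9294, B'=56/255≈0.2196
Max=237/255, Min=56/255, Δ=Max-Min=181/255
L = (Max+Min)/2 = (237+56)/510 = 293/510 = 0.57450… → L = 57.5%
L > 0.5 → S = Δ/(2-Max-Min) = 181/(510-237-56) = 181/217 = 0.83410… → S = 83.4%
(the 1/255 factors cancel in S and H, so raw channel differences can be used)
Max is G' → H = 60 × ((B-R)/Δ + 2) = 60 × ((56-120)/181 + 2)
  -64/181 + 2 = -0.3535… + 2 = 1.6464…
  H = 60 × 1.6464… = 98.784…° → H = 98.8°
= HSL(98.8°, 83.4%, 57.5%)


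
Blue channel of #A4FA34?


Color: #A4FA34
R = A4 = 164
G = FA = 250
B = 34 = 52
Blue = 52


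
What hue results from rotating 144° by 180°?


New hue = (H + rotation) mod 360
New hue = (144 + 180) mod 360
= 324 mod 360
= 324°


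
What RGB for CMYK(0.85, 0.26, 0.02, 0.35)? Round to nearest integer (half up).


R = 255 × (1-C) × (1-K) = 255 × 0.15 × 0.65 = 24.8625 → 25
G = 255 × (1-M) × (1-K) = 255 × 0.74 × 0.65 = 122.655 → 123
B = 255 × (1-Y) × (1-K) = 255 × 0.98 × 0.65 = 162.435 → 162
= RGB(25, 123, 162)


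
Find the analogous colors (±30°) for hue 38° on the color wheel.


Base hue: 38°
Left analog: (38 - 30) mod 360 = 8°
Right analog: (38 + 30) mod 360 = 68°
Analogous hues = 8° and 68°


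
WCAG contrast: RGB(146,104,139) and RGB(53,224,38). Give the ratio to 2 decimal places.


Linearize each sRGB channel c=v/255: c/12.92 if c ≤ 0.04045 else ((c+0.055)/1.055)^2.4
L = 0.2126×R_lin + 0.7152×G_lin + 0.0722×B_lin
Color 1 (146,104,139):
  R=146: 146/255≈0.5725 > 0.04045 → ((0.5725+0.055)/1.055)^2.4 ≈ 0.28744
  G=104: 104/255≈0.4078 > 0.04045 → ((0.4078+0.055)/1.055)^2.4 ≈ 0.13843
  B=139: 139/255≈0.5451 > 0.04045 → ((0.5451+0.055)/1.055)^2.4 ≈ 0.25818
  L1 = 0.2126×0.28744 + 0.7152×0.13843 + 0.0722×0.25818 ≈ 0.17876
Color 2 (53,224,38):
  R=53: 53/255≈0.2078 > 0.04045 → ((0.2078+0.055)/1.055)^2.4 ≈ 0.03560
  G=224: 224/255≈0.8784 > 0.04045 → ((0.8784+0.055)/1.055)^2.4 ≈ 0.74540
  B=38: 38/255≈0.1490 > 0.04045 → ((0.1490+0.055)/1.055)^2.4 ≈ 0.01938
  L2 = 0.2126×0.03560 + 0.7152×0.74540 + 0.0722×0.01938 ≈ 0.54208
Lighter = 0.54208, Darker = 0.17876
Ratio = (L_lighter + 0.05) / (L_darker + 0.05)
Ratio = (0.54208 + 0.05) / (0.17876 + 0.05) = 0.59208 / 0.22876 ≈ 2.5883
Ratio ≈ 2.59:1


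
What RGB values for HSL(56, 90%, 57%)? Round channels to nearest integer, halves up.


H=56°, S=0.90, L=0.57
C = (1-|2L-1|)×S = (1-|0.14|)×0.90 = 0.774
H' = H/60 = 56/60 ≈ 0.9333; X = C×(1-|H' mod 2 - 1|) = 0.7224
m = L - C/2 = 0.57 - 0.387 = 0.183
Sector ⌊H'⌋ = 0 → (R',G',B') = (0.774, 0.7224, 0.0)
RGB = ((R'+m)×255, (G'+m)×255, (B'+m)×255) = (244.035, 230.877, 46.665)
Round half up → RGB(244, 231, 47)


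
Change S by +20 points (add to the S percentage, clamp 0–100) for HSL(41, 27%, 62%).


Original S = 27%
Adjustment = +20 percentage points
New S = 27 + (20) = 47
Clamp to [0, 100] → 47
= HSL(41°, 47%, 62%)


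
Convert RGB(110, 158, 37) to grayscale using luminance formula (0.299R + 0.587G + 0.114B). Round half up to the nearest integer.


Gray = 0.299×R + 0.587×G + 0.114×B
Gray = 0.299×110 + 0.587×158 + 0.114×37
Gray = 32.890 + 92.746 + 4.218
Gray = 129.854 → round half up → 130
Gray = 130


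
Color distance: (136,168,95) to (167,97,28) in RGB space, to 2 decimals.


d = √[(R₁-R₂)² + (G₁-G₂)² + (B₁-B₂)²]
d = √[(136-167)² + (168-97)² + (95-28)²]
d = √[961 + 5041 + 4489]
d = √10491
d ≈ 102.43


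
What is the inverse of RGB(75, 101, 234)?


Invert: (255-R, 255-G, 255-B)
R: 255-75 = 180
G: 255-101 = 154
B: 255-234 = 21
= RGB(180, 154, 21)


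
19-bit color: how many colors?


Colors = 2^bits = 2^19
= 524,288 colors


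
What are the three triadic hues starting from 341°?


Triadic: equally spaced at 120° intervals
H1 = 341°
H2 = (341 + 120) mod 360 = 101°
H3 = (341 + 240) mod 360 = 221°
Triadic = 341°, 101°, 221°


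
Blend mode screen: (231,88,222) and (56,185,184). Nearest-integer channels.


Screen: C = 255 - (255-A)×(255-B)/255, rounded to nearest integer
R: 255 - (255-231)×(255-56)/255 = 255 - 4776/255 ≈ 255 - 18.729 = 236.271 → 236
G: 255 - (255-88)×(255-185)/255 = 255 - 11690/255 ≈ 255 - 45.843 = 209.157 → 209
B: 255 - (255-222)×(255-184)/255 = 255 - 2343/255 ≈ 255 - 9.188 = 245.812 → 246
= RGB(236, 209, 246)


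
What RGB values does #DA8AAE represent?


DA → 218 (R)
8A → 138 (G)
AE → 174 (B)
= RGB(218, 138, 174)


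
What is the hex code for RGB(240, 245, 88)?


R = 240 → F0 (hex)
G = 245 → F5 (hex)
B = 88 → 58 (hex)
Hex = #F0F558


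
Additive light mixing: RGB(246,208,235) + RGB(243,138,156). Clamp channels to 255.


Additive: each channel = min(255, C₁+C₂)
R: 246+243 = 489 → 255
G: 208+138 = 346 → 255
B: 235+156 = 391 → 255
= RGB(255, 255, 255)


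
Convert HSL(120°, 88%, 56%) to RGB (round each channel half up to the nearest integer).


H=120°, S=0.88, L=0.56
C = (1-|2L-1|)×S = (1-|0.12|)×0.88 = 0.7744
H' = H/60 = 120/60 ≈ 2.0000; X = C×(1-|H' mod 2 - 1|) = 0.0
m = L - C/2 = 0.56 - 0.3872 = 0.1728
Sector ⌊H'⌋ = 2 → (R',G',B') = (0.0, 0.7744, 0.0)
RGB = ((R'+m)×255, (G'+m)×255, (B'+m)×255) = (44.064, 241.536, 44.064)
Round half up → RGB(44, 242, 44)


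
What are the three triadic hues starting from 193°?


Triadic: equally spaced at 120° intervals
H1 = 193°
H2 = (193 + 120) mod 360 = 313°
H3 = (193 + 240) mod 360 = 73°
Triadic = 193°, 313°, 73°


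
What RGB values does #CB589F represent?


CB → 203 (R)
58 → 88 (G)
9F → 159 (B)
= RGB(203, 88, 159)


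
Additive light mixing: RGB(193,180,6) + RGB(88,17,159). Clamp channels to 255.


Additive: each channel = min(255, C₁+C₂)
R: 193+88 = 281 → 255
G: 180+17 = 197 → 197
B: 6+159 = 165 → 165
= RGB(255, 197, 165)


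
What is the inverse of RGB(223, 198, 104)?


Invert: (255-R, 255-G, 255-B)
R: 255-223 = 32
G: 255-198 = 57
B: 255-104 = 151
= RGB(32, 57, 151)


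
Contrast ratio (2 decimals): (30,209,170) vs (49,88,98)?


Linearize each sRGB channel c=v/255: c/12.92 if c ≤ 0.04045 else ((c+0.055)/1.055)^2.4
L = 0.2126×R_lin + 0.7152×G_lin + 0.0722×B_lin
Color 1 (30,209,170):
  R=30: 30/255≈0.1176 > 0.04045 → ((0.1176+0.055)/1.055)^2.4 ≈ 0.01298
  G=209: 209/255≈0.8196 > 0.04045 → ((0.8196+0.055)/1.055)^2.4 ≈ 0.63760
  B=170: 170/255≈0.6667 > 0.04045 → ((0.6667+0.055)/1.055)^2.4 ≈ 0.40198
  L1 = 0.2126×0.01298 + 0.7152×0.63760 + 0.0722×0.40198 ≈ 0.48779
Color 2 (49,88,98):
  R=49: 49/255≈0.1922 > 0.04045 → ((0.1922+0.055)/1.055)^2.4 ≈ 0.03071
  G=88: 88/255≈0.3451 > 0.04045 → ((0.3451+0.055)/1.055)^2.4 ≈ 0.09759
  B=98: 98/255≈0.3843 > 0.04045 → ((0.3843+0.055)/1.055)^2.4 ≈ 0.12214
  L2 = 0.2126×0.03071 + 0.7152×0.09759 + 0.0722×0.12214 ≈ 0.08514
Lighter = 0.48779, Darker = 0.08514
Ratio = (L_lighter + 0.05) / (L_darker + 0.05)
Ratio = (0.48779 + 0.05) / (0.08514 + 0.05) = 0.53779 / 0.13514 ≈ 3.9794
Ratio ≈ 3.98:1


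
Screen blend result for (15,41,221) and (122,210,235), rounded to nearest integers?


Screen: C = 255 - (255-A)×(255-B)/255, rounded to nearest integer
R: 255 - (255-15)×(255-122)/255 = 255 - 31920/255 ≈ 255 - 125.176 = 129.824 → 130
G: 255 - (255-41)×(255-210)/255 = 255 - 9630/255 ≈ 255 - 37.765 = 217.235 → 217
B: 255 - (255-221)×(255-235)/255 = 255 - 680/255 ≈ 255 - 2.667 = 252.333 → 252
= RGB(130, 217, 252)


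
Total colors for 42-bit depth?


Colors = 2^bits = 2^42
= 4,398,046,511,104 colors


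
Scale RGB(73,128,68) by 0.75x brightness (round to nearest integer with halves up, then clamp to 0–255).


Multiply each channel by 0.75, round half up, clamp to [0, 255]
R: 73×0.75 = 54.75 → round → 55
G: 128×0.75 = 96
B: 68×0.75 = 51
= RGB(55, 96, 51)


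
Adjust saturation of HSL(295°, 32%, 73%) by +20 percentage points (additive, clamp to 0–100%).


Original S = 32%
Adjustment = +20 percentage points
New S = 32 + (20) = 52
Clamp to [0, 100] → 52
= HSL(295°, 52%, 73%)


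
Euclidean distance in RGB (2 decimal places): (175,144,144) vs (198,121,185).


d = √[(R₁-R₂)² + (G₁-G₂)² + (B₁-B₂)²]
d = √[(175-198)² + (144-121)² + (144-185)²]
d = √[529 + 529 + 1681]
d = √2739
d ≈ 52.34


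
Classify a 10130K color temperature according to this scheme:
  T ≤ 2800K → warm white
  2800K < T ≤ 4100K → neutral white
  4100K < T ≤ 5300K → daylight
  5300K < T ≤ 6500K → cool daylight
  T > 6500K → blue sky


Temperature: 10130K
10130K > 6500K → blue sky
Classification: blue sky


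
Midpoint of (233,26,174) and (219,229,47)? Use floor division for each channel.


Midpoint: each channel = ⌊(C₁+C₂)/2⌋
R: ⌊(233+219)/2⌋ = 226
G: ⌊(26+229)/2⌋ = 127
B: ⌊(174+47)/2⌋ = 110
= RGB(226, 127, 110)


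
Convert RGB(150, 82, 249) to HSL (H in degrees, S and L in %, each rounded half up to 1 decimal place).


Normalize: R'=150/255≈0.5882, G'=82/255≈0.3216, B'=249/255≈0.9765
Max=249/255, Min=82/255, Δ=Max-Min=167/255
L = (Max+Min)/2 = (249+82)/510 = 331/510 = 0.64901… → L = 64.9%
L > 0.5 → S = Δ/(2-Max-Min) = 167/(510-249-82) = 167/179 = 0.93296… → S = 93.3%
(the 1/255 factors cancel in S and H, so raw channel differences can be used)
Max is B' → H = 60 × ((R-G)/Δ + 4) = 60 × ((150-82)/167 + 4)
  68/167 + 4 = 0.4071… + 4 = 4.4071…
  H = 60 × 4.4071… = 264.431…° → H = 264.4°
= HSL(264.4°, 93.3%, 64.9%)


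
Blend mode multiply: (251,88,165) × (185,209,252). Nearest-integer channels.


Multiply: C = A×B/255, rounded to nearest integer
R: 251×185/255 = 46435/255 ≈ 182.098 → 182
G: 88×209/255 = 18392/255 ≈ 72.125 → 72
B: 165×252/255 = 41580/255 ≈ 163.059 → 163
= RGB(182, 72, 163)


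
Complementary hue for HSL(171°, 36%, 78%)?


Complement = opposite side of color wheel = hue + 180°
H' = (171 + 180) mod 360 = 351°
S and L unchanged.
= HSL(351°, 36%, 78%)


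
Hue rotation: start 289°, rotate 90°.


New hue = (H + rotation) mod 360
New hue = (289 + 90) mod 360
= 379 mod 360
= 19°


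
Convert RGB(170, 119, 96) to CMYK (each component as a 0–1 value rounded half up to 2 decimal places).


R'=170/255≈0.6667, G'=119/255≈0.4667, B'=96/255≈0.3765
K = 1 - max(R',G',B') = 1 - 170/255 = 85/255 = 0.33333… → 0.33
(1-R'-K)/(1-K) simplifies to (max-R)/max with max = 170:
C = (170-170)/170 = 0/170 = 0 → 0.00
M = (170-119)/170 = 51/170 = 0.3 → 0.30
Y = (170-96)/170 = 74/170 = 0.43529… → 0.44
= CMYK(0.00, 0.30, 0.44, 0.33)


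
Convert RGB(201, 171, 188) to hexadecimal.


R = 201 → C9 (hex)
G = 171 → AB (hex)
B = 188 → BC (hex)
Hex = #C9ABBC


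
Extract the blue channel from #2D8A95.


Color: #2D8A95
R = 2D = 45
G = 8A = 138
B = 95 = 149
Blue = 149


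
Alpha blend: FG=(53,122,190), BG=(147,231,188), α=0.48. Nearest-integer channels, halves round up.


C = α×F + (1-α)×B, with 1-α = 0.52
R: 0.48×53 + 0.52×147 = 25.44 + 76.44 = 101.88 → 102
G: 0.48×122 + 0.52×231 = 58.56 + 120.12 = 178.68 → 179
B: 0.48×190 + 0.52×188 = 91.20 + 97.76 = 188.96 → 189
= RGB(102, 179, 189)


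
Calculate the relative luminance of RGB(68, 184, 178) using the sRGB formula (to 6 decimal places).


Linearize each channel (sRGB transfer function): c = v/255; c_lin = c/12.92 if c ≤ 0.04045, else ((c+0.055)/1.055)^2.4
  R: 68/255 ≈ 0.266667 > 0.04045 → ((0.266667+0.055)/1.055)^2.4 ≈ 0.057805
  G: 184/255 ≈ 0.721569 > 0.04045 → ((0.721569+0.055)/1.055)^2.4 ≈ 0.479320
  B: 178/255 ≈ 0.698039 > 0.04045 → ((0.698039+0.055)/1.055)^2.4 ≈ 0.445201
R_lin = 0.057805, G_lin = 0.479320, B_lin = 0.445201
L = 0.2126×R + 0.7152×G + 0.0722×B
L = 0.2126×0.057805 + 0.7152×0.479320 + 0.0722×0.445201
L ≈ 0.387243


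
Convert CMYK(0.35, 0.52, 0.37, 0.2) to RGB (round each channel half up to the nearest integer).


R = 255 × (1-C) × (1-K) = 255 × 0.65 × 0.80 = 132.6 → 133
G = 255 × (1-M) × (1-K) = 255 × 0.48 × 0.80 = 97.92 → 98
B = 255 × (1-Y) × (1-K) = 255 × 0.63 × 0.80 = 128.52 → 129
= RGB(133, 98, 129)


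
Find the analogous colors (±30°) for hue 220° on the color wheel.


Base hue: 220°
Left analog: (220 - 30) mod 360 = 190°
Right analog: (220 + 30) mod 360 = 250°
Analogous hues = 190° and 250°


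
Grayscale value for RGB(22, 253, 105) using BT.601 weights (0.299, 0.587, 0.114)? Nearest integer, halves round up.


Gray = 0.299×R + 0.587×G + 0.114×B
Gray = 0.299×22 + 0.587×253 + 0.114×105
Gray = 6.578 + 148.511 + 11.970
Gray = 167.059 → round half up → 167
Gray = 167


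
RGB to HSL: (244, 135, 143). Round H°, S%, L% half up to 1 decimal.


Normalize: R'=244/255≈0.9569, G'=135/255≈0.5294, B'=143/255≈0.5608
Max=244/255, Min=135/255, Δ=Max-Min=109/255
L = (Max+Min)/2 = (244+135)/510 = 379/510 = 0.74313… → L = 74.3%
L > 0.5 → S = Δ/(2-Max-Min) = 109/(510-244-135) = 109/131 = 0.83206… → S = 83.2%
(the 1/255 factors cancel in S and H, so raw channel differences can be used)
Max is R' → H = 60 × (((G-B)/Δ) mod 6) = 60 × (((135-143)/109) mod 6)
  (-8)/109 = -0.0733…; negative, so add 6 → 5.9266…
  H = 60 × 5.9266… = 355.596…° → H = 355.6°
= HSL(355.6°, 83.2%, 74.3%)


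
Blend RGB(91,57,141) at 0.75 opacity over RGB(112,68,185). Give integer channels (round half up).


C = α×F + (1-α)×B, with 1-α = 0.25
R: 0.75×91 + 0.25×112 = 68.25 + 28.00 = 96.25 → 96
G: 0.75×57 + 0.25×68 = 42.75 + 17.00 = 59.75 → 60
B: 0.75×141 + 0.25×185 = 105.75 + 46.25 = 152.00 → 152
= RGB(96, 60, 152)


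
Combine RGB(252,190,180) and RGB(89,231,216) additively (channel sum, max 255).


Additive: each channel = min(255, C₁+C₂)
R: 252+89 = 341 → 255
G: 190+231 = 421 → 255
B: 180+216 = 396 → 255
= RGB(255, 255, 255)


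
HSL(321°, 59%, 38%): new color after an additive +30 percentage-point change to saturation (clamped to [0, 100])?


Original S = 59%
Adjustment = +30 percentage points
New S = 59 + (30) = 89
Clamp to [0, 100] → 89
= HSL(321°, 89%, 38%)


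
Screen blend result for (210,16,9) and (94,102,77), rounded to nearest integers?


Screen: C = 255 - (255-A)×(255-B)/255, rounded to nearest integer
R: 255 - (255-210)×(255-94)/255 = 255 - 7245/255 ≈ 255 - 28.412 = 226.588 → 227
G: 255 - (255-16)×(255-102)/255 = 255 - 36567/255 ≈ 255 - 143.400 = 111.600 → 112
B: 255 - (255-9)×(255-77)/255 = 255 - 43788/255 ≈ 255 - 171.718 = 83.282 → 83
= RGB(227, 112, 83)


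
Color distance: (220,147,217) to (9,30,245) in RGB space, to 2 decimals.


d = √[(R₁-R₂)² + (G₁-G₂)² + (B₁-B₂)²]
d = √[(220-9)² + (147-30)² + (217-245)²]
d = √[44521 + 13689 + 784]
d = √58994
d ≈ 242.89


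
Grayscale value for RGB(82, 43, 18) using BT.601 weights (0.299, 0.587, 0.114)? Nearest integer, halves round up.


Gray = 0.299×R + 0.587×G + 0.114×B
Gray = 0.299×82 + 0.587×43 + 0.114×18
Gray = 24.518 + 25.241 + 2.052
Gray = 51.811 → round half up → 52
Gray = 52


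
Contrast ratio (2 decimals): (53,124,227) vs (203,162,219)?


Linearize each sRGB channel c=v/255: c/12.92 if c ≤ 0.04045 else ((c+0.055)/1.055)^2.4
L = 0.2126×R_lin + 0.7152×G_lin + 0.0722×B_lin
Color 1 (53,124,227):
  R=53: 53/255≈0.2078 > 0.04045 → ((0.2078+0.055)/1.055)^2.4 ≈ 0.03560
  G=124: 124/255≈0.4863 > 0.04045 → ((0.4863+0.055)/1.055)^2.4 ≈ 0.20156
  B=227: 227/255≈0.8902 > 0.04045 → ((0.8902+0.055)/1.055)^2.4 ≈ 0.76815
  L1 = 0.2126×0.03560 + 0.7152×0.20156 + 0.0722×0.76815 ≈ 0.20718
Color 2 (203,162,219):
  R=203: 203/255≈0.7961 > 0.04045 → ((0.7961+0.055)/1.055)^2.4 ≈ 0.59720
  G=162: 162/255≈0.6353 > 0.04045 → ((0.6353+0.055)/1.055)^2.4 ≈ 0.36131
  B=219: 219/255≈0.8588 > 0.04045 → ((0.8588+0.055)/1.055)^2.4 ≈ 0.70838
  L2 = 0.2126×0.59720 + 0.7152×0.36131 + 0.0722×0.70838 ≈ 0.43652
Lighter = 0.43652, Darker = 0.20718
Ratio = (L_lighter + 0.05) / (L_darker + 0.05)
Ratio = (0.43652 + 0.05) / (0.20718 + 0.05) = 0.48652 / 0.25718 ≈ 1.8917
Ratio ≈ 1.89:1


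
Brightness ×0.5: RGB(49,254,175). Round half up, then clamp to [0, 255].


Multiply each channel by 0.5, round half up, clamp to [0, 255]
R: 49×0.5 = 24.5 → round → 25
G: 254×0.5 = 127
B: 175×0.5 = 87.5 → round → 88
= RGB(25, 127, 88)


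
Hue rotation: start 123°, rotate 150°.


New hue = (H + rotation) mod 360
New hue = (123 + 150) mod 360
= 273 mod 360
= 273°


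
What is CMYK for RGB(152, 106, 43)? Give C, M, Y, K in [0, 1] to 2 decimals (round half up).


R'=152/255≈0.5961, G'=106/255≈0.4157, B'=43/255≈0.1686
K = 1 - max(R',G',B') = 1 - 152/255 = 103/255 = 0.40392… → 0.40
(1-R'-K)/(1-K) simplifies to (max-R)/max with max = 152:
C = (152-152)/152 = 0/152 = 0 → 0.00
M = (152-106)/152 = 46/152 = 0.30263… → 0.30
Y = (152-43)/152 = 109/152 = 0.71710… → 0.72
= CMYK(0.00, 0.30, 0.72, 0.40)


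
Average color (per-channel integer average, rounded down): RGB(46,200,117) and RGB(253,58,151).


Midpoint: each channel = ⌊(C₁+C₂)/2⌋
R: ⌊(46+253)/2⌋ = 149
G: ⌊(200+58)/2⌋ = 129
B: ⌊(117+151)/2⌋ = 134
= RGB(149, 129, 134)


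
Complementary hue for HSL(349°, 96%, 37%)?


Complement = opposite side of color wheel = hue + 180°
H' = (349 + 180) mod 360 = 169°
S and L unchanged.
= HSL(169°, 96%, 37%)


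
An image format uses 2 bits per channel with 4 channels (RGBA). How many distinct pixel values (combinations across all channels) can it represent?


Total bits = 2 bits/channel × 4 channels = 8 bits
Distinct pixel values = 2^8
= 256 pixel values


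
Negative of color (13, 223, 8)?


Invert: (255-R, 255-G, 255-B)
R: 255-13 = 242
G: 255-223 = 32
B: 255-8 = 247
= RGB(242, 32, 247)


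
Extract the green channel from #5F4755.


Color: #5F4755
R = 5F = 95
G = 47 = 71
B = 55 = 85
Green = 71


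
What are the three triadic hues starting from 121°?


Triadic: equally spaced at 120° intervals
H1 = 121°
H2 = (121 + 120) mod 360 = 241°
H3 = (121 + 240) mod 360 = 1°
Triadic = 121°, 241°, 1°


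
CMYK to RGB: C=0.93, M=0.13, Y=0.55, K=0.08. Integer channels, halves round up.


R = 255 × (1-C) × (1-K) = 255 × 0.07 × 0.92 = 16.422 → 16
G = 255 × (1-M) × (1-K) = 255 × 0.87 × 0.92 = 204.102 → 204
B = 255 × (1-Y) × (1-K) = 255 × 0.45 × 0.92 = 105.57 → 106
= RGB(16, 204, 106)


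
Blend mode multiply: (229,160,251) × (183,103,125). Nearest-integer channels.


Multiply: C = A×B/255, rounded to nearest integer
R: 229×183/255 = 41907/255 ≈ 164.341 → 164
G: 160×103/255 = 16480/255 ≈ 64.627 → 65
B: 251×125/255 = 31375/255 ≈ 123.039 → 123
= RGB(164, 65, 123)


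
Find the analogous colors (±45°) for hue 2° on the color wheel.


Base hue: 2°
Left analog: (2 - 45) mod 360 = 317°
Right analog: (2 + 45) mod 360 = 47°
Analogous hues = 317° and 47°


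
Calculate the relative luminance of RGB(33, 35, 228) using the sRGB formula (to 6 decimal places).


Linearize each channel (sRGB transfer function): c = v/255; c_lin = c/12.92 if c ≤ 0.04045, else ((c+0.055)/1.055)^2.4
  R: 33/255 ≈ 0.129412 > 0.04045 → ((0.129412+0.055)/1.055)^2.4 ≈ 0.015209
  G: 35/255 ≈ 0.137255 > 0.04045 → ((0.137255+0.055)/1.055)^2.4 ≈ 0.016807
  B: 228/255 ≈ 0.894118 > 0.04045 → ((0.894118+0.055)/1.055)^2.4 ≈ 0.775822
R_lin = 0.015209, G_lin = 0.016807, B_lin = 0.775822
L = 0.2126×R + 0.7152×G + 0.0722×B
L = 0.2126×0.015209 + 0.7152×0.016807 + 0.0722×0.775822
L ≈ 0.071268


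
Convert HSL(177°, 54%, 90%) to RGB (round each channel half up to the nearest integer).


H=177°, S=0.54, L=0.90
C = (1-|2L-1|)×S = (1-|0.80|)×0.54 = 0.108
H' = H/60 = 177/60 ≈ 2.9500; X = C×(1-|H' mod 2 - 1|) = 0.1026
m = L - C/2 = 0.90 - 0.054 = 0.846
Sector ⌊H'⌋ = 2 → (R',G',B') = (0.0, 0.108, 0.1026)
RGB = ((R'+m)×255, (G'+m)×255, (B'+m)×255) = (215.73, 243.27, 241.893)
Round half up → RGB(216, 243, 242)


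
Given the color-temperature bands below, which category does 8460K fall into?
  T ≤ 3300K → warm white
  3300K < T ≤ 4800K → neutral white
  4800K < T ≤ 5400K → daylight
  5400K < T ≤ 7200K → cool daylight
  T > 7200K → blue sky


Temperature: 8460K
8460K > 7200K → blue sky
Classification: blue sky


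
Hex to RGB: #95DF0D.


95 → 149 (R)
DF → 223 (G)
0D → 13 (B)
= RGB(149, 223, 13)


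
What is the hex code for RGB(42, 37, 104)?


R = 42 → 2A (hex)
G = 37 → 25 (hex)
B = 104 → 68 (hex)
Hex = #2A2568


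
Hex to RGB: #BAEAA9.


BA → 186 (R)
EA → 234 (G)
A9 → 169 (B)
= RGB(186, 234, 169)


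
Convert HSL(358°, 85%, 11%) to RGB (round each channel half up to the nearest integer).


H=358°, S=0.85, L=0.11
C = (1-|2L-1|)×S = (1-|-0.78|)×0.85 = 0.187
H' = H/60 = 358/60 ≈ 5.9667; X = C×(1-|H' mod 2 - 1|) ≈ 0.0062
m = L - C/2 = 0.11 - 0.0935 = 0.0165
Sector ⌊H'⌋ = 5 → (R',G',B') = (0.187, 0.0, ≈0.0062)
RGB = ((R'+m)×255, (G'+m)×255, (B'+m)×255) = (51.8925, 4.2075, 5.797)
Round half up → RGB(52, 4, 6)


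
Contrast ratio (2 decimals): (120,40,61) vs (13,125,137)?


Linearize each sRGB channel c=v/255: c/12.92 if c ≤ 0.04045 else ((c+0.055)/1.055)^2.4
L = 0.2126×R_lin + 0.7152×G_lin + 0.0722×B_lin
Color 1 (120,40,61):
  R=120: 120/255≈0.4706 > 0.04045 → ((0.4706+0.055)/1.055)^2.4 ≈ 0.18782
  G=40: 40/255≈0.1569 > 0.04045 → ((0.1569+0.055)/1.055)^2.4 ≈ 0.02122
  B=61: 61/255≈0.2392 > 0.04045 → ((0.2392+0.055)/1.055)^2.4 ≈ 0.04667
  L1 = 0.2126×0.18782 + 0.7152×0.02122 + 0.0722×0.04667 ≈ 0.05848
Color 2 (13,125,137):
  R=13: 13/255≈0.0510 > 0.04045 → ((0.0510+0.055)/1.055)^2.4 ≈ 0.00402
  G=125: 125/255≈0.4902 > 0.04045 → ((0.4902+0.055)/1.055)^2.4 ≈ 0.20508
  B=137: 137/255≈0.5373 > 0.04045 → ((0.5373+0.055)/1.055)^2.4 ≈ 0.25016
  L2 = 0.2126×0.00402 + 0.7152×0.20508 + 0.0722×0.25016 ≈ 0.16559
Lighter = 0.16559, Darker = 0.05848
Ratio = (L_lighter + 0.05) / (L_darker + 0.05)
Ratio = (0.16559 + 0.05) / (0.05848 + 0.05) = 0.21559 / 0.10848 ≈ 1.9874
Ratio ≈ 1.99:1


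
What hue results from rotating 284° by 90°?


New hue = (H + rotation) mod 360
New hue = (284 + 90) mod 360
= 374 mod 360
= 14°


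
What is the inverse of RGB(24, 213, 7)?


Invert: (255-R, 255-G, 255-B)
R: 255-24 = 231
G: 255-213 = 42
B: 255-7 = 248
= RGB(231, 42, 248)


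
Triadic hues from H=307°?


Triadic: equally spaced at 120° intervals
H1 = 307°
H2 = (307 + 120) mod 360 = 67°
H3 = (307 + 240) mod 360 = 187°
Triadic = 307°, 67°, 187°


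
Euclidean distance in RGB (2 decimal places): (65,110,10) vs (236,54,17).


d = √[(R₁-R₂)² + (G₁-G₂)² + (B₁-B₂)²]
d = √[(65-236)² + (110-54)² + (10-17)²]
d = √[29241 + 3136 + 49]
d = √32426
d ≈ 180.07


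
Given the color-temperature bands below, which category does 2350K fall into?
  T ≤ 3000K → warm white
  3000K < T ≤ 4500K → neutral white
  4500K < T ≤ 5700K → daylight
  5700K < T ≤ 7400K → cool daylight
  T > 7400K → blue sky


Temperature: 2350K
2350K ≤ 3000K → warm white
Classification: warm white


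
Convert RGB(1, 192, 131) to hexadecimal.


R = 1 → 01 (hex)
G = 192 → C0 (hex)
B = 131 → 83 (hex)
Hex = #01C083


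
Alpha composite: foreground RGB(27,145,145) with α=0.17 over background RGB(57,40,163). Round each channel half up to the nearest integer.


C = α×F + (1-α)×B, with 1-α = 0.83
R: 0.17×27 + 0.83×57 = 4.59 + 47.31 = 51.90 → 52
G: 0.17×145 + 0.83×40 = 24.65 + 33.20 = 57.85 → 58
B: 0.17×145 + 0.83×163 = 24.65 + 135.29 = 159.94 → 160
= RGB(52, 58, 160)


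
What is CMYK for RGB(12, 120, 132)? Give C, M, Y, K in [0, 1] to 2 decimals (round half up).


R'=12/255≈0.0471, G'=120/255≈0.4706, B'=132/255≈0.5176
K = 1 - max(R',G',B') = 1 - 132/255 = 123/255 = 0.48235… → 0.48
(1-R'-K)/(1-K) simplifies to (max-R)/max with max = 132:
C = (132-12)/132 = 120/132 = 0.90909… → 0.91
M = (132-120)/132 = 12/132 = 0.09090… → 0.09
Y = (132-132)/132 = 0/132 = 0 → 0.00
= CMYK(0.91, 0.09, 0.00, 0.48)


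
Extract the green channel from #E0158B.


Color: #E0158B
R = E0 = 224
G = 15 = 21
B = 8B = 139
Green = 21


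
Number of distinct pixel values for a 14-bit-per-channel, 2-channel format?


Total bits = 14 bits/channel × 2 channels = 28 bits
Distinct pixel values = 2^28
= 268,435,456 pixel values


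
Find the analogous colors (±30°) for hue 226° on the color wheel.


Base hue: 226°
Left analog: (226 - 30) mod 360 = 196°
Right analog: (226 + 30) mod 360 = 256°
Analogous hues = 196° and 256°


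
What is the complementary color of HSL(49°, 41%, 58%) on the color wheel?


Complement = opposite side of color wheel = hue + 180°
H' = (49 + 180) mod 360 = 229°
S and L unchanged.
= HSL(229°, 41%, 58%)


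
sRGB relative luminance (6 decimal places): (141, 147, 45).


Linearize each channel (sRGB transfer function): c = v/255; c_lin = c/12.92 if c ≤ 0.04045, else ((c+0.055)/1.055)^2.4
  R: 141/255 ≈ 0.552941 > 0.04045 → ((0.552941+0.055)/1.055)^2.4 ≈ 0.266356
  G: 147/255 ≈ 0.576471 > 0.04045 → ((0.576471+0.055)/1.055)^2.4 ≈ 0.291771
  B: 45/255 ≈ 0.176471 > 0.04045 → ((0.176471+0.055)/1.055)^2.4 ≈ 0.026241
R_lin = 0.266356, G_lin = 0.291771, B_lin = 0.026241
L = 0.2126×R + 0.7152×G + 0.0722×B
L = 0.2126×0.266356 + 0.7152×0.291771 + 0.0722×0.026241
L ≈ 0.267196


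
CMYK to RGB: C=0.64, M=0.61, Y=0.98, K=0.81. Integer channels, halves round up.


R = 255 × (1-C) × (1-K) = 255 × 0.36 × 0.19 = 17.442 → 17
G = 255 × (1-M) × (1-K) = 255 × 0.39 × 0.19 = 18.8955 → 19
B = 255 × (1-Y) × (1-K) = 255 × 0.02 × 0.19 = 0.969 → 1
= RGB(17, 19, 1)


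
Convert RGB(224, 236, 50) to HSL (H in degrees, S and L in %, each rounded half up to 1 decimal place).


Normalize: R'=224/255≈0.8784, G'=236/255≈0.9255, B'=50/255≈0.1961
Max=236/255, Min=50/255, Δ=Max-Min=186/255
L = (Max+Min)/2 = (236+50)/510 = 286/510 = 0.56078… → L = 56.1%
L > 0.5 → S = Δ/(2-Max-Min) = 186/(510-236-50) = 186/224 = 0.83035… → S = 83.0%
(the 1/255 factors cancel in S and H, so raw channel differences can be used)
Max is G' → H = 60 × ((B-R)/Δ + 2) = 60 × ((50-224)/186 + 2)
  -174/186 + 2 = -0.9354… + 2 = 1.0645…
  H = 60 × 1.0645… = 63.870…° → H = 63.9°
= HSL(63.9°, 83.0%, 56.1%)
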